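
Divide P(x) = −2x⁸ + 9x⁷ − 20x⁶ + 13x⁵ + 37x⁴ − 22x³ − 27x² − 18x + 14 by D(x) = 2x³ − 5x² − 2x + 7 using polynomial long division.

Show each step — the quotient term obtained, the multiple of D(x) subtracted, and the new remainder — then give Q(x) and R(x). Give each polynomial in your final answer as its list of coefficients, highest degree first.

Step 1: lead(−2x⁸ + 9x⁷ − 20x⁶ + 13x⁵ + 37x⁴ − 22x³ − 27x² − 18x + 14) ÷ lead(D) = −2x⁸ ÷ 2x³ = −x⁵. Subtract (−x⁵)·D = −2x⁸ + 5x⁷ + 2x⁶ − 7x⁵. Remainder: 4x⁷ − 22x⁶ + 20x⁵ + 37x⁴ − 22x³ − 27x² − 18x + 14.
Step 2: lead(4x⁷ − 22x⁶ + 20x⁵ + 37x⁴ − 22x³ − 27x² − 18x + 14) ÷ lead(D) = 4x⁷ ÷ 2x³ = 2x⁴. Subtract (2x⁴)·D = 4x⁷ − 10x⁶ − 4x⁵ + 14x⁴. Remainder: −12x⁶ + 24x⁵ + 23x⁴ − 22x³ − 27x² − 18x + 14.
Step 3: lead(−12x⁶ + 24x⁵ + 23x⁴ − 22x³ − 27x² − 18x + 14) ÷ lead(D) = −12x⁶ ÷ 2x³ = −6x³. Subtract (−6x³)·D = −12x⁶ + 30x⁵ + 12x⁴ − 42x³. Remainder: −6x⁵ + 11x⁴ + 20x³ − 27x² − 18x + 14.
Step 4: lead(−6x⁵ + 11x⁴ + 20x³ − 27x² − 18x + 14) ÷ lead(D) = −6x⁵ ÷ 2x³ = −3x². Subtract (−3x²)·D = −6x⁵ + 15x⁴ + 6x³ − 21x². Remainder: −4x⁴ + 14x³ − 6x² − 18x + 14.
Step 5: lead(−4x⁴ + 14x³ − 6x² − 18x + 14) ÷ lead(D) = −4x⁴ ÷ 2x³ = −2x. Subtract (−2x)·D = −4x⁴ + 10x³ + 4x² − 14x. Remainder: 4x³ − 10x² − 4x + 14.
Step 6: lead(4x³ − 10x² − 4x + 14) ÷ lead(D) = 4x³ ÷ 2x³ = 2. Subtract (2)·D = 4x³ − 10x² − 4x + 14. Remainder: 0.

Q = [-1, 2, -6, -3, -2, 2]; R = [0]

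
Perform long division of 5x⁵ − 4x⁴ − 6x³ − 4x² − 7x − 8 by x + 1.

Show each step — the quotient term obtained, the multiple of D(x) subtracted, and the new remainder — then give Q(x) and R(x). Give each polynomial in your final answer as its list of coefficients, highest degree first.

Q = [5, -9, 3, -7, 0]; R = [-8]

Step 1: lead(5x⁵ − 4x⁴ − 6x³ − 4x² − 7x − 8) ÷ lead(D) = 5x⁵ ÷ x = 5x⁴. Subtract (5x⁴)·D = 5x⁵ + 5x⁴. Remainder: −9x⁴ − 6x³ − 4x² − 7x − 8.
Step 2: lead(−9x⁴ − 6x³ − 4x² − 7x − 8) ÷ lead(D) = −9x⁴ ÷ x = −9x³. Subtract (−9x³)·D = −9x⁴ − 9x³. Remainder: 3x³ − 4x² − 7x − 8.
Step 3: lead(3x³ − 4x² − 7x − 8) ÷ lead(D) = 3x³ ÷ x = 3x². Subtract (3x²)·D = 3x³ + 3x². Remainder: −7x² − 7x − 8.
Step 4: lead(−7x² − 7x − 8) ÷ lead(D) = −7x² ÷ x = −7x. Subtract (−7x)·D = −7x² − 7x. Remainder: −8.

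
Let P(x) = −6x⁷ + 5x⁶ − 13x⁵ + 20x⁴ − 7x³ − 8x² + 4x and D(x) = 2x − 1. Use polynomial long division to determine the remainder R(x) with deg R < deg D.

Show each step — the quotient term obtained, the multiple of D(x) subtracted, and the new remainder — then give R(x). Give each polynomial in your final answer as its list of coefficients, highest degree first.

R = [0]

Step 1: lead(−6x⁷ + 5x⁶ − 13x⁵ + 20x⁴ − 7x³ − 8x² + 4x) ÷ lead(D) = −6x⁷ ÷ 2x = −3x⁶. Subtract (−3x⁶)·D = −6x⁷ + 3x⁶. Remainder: 2x⁶ − 13x⁵ + 20x⁴ − 7x³ − 8x² + 4x.
Step 2: lead(2x⁶ − 13x⁵ + 20x⁴ − 7x³ − 8x² + 4x) ÷ lead(D) = 2x⁶ ÷ 2x = x⁵. Subtract (x⁵)·D = 2x⁶ − x⁵. Remainder: −12x⁵ + 20x⁴ − 7x³ − 8x² + 4x.
Step 3: lead(−12x⁵ + 20x⁴ − 7x³ − 8x² + 4x) ÷ lead(D) = −12x⁵ ÷ 2x = −6x⁴. Subtract (−6x⁴)·D = −12x⁵ + 6x⁴. Remainder: 14x⁴ − 7x³ − 8x² + 4x.
Step 4: lead(14x⁴ − 7x³ − 8x² + 4x) ÷ lead(D) = 14x⁴ ÷ 2x = 7x³. Subtract (7x³)·D = 14x⁴ − 7x³. Remainder: −8x² + 4x.
Step 5: lead(−8x² + 4x) ÷ lead(D) = −8x² ÷ 2x = −4x. Subtract (−4x)·D = −8x² + 4x. Remainder: 0.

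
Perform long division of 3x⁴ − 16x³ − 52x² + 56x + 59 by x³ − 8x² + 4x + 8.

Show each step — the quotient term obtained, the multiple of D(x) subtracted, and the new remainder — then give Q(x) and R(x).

Step 1: lead(3x⁴ − 16x³ − 52x² + 56x + 59) ÷ lead(D) = 3x⁴ ÷ x³ = 3x. Subtract (3x)·D = 3x⁴ − 24x³ + 12x² + 24x. Remainder: 8x³ − 64x² + 32x + 59.
Step 2: lead(8x³ − 64x² + 32x + 59) ÷ lead(D) = 8x³ ÷ x³ = 8. Subtract (8)·D = 8x³ − 64x² + 32x + 64. Remainder: −5.

Q(x) = 3x + 8; R(x) = −5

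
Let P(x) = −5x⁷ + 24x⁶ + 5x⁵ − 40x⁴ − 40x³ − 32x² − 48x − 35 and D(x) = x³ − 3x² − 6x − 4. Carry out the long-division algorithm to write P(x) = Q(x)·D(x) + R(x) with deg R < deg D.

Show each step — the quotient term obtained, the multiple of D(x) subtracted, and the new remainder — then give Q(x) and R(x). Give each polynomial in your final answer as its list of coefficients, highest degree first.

Step 1: lead(−5x⁷ + 24x⁶ + 5x⁵ − 40x⁴ − 40x³ − 32x² − 48x − 35) ÷ lead(D) = −5x⁷ ÷ x³ = −5x⁴. Subtract (−5x⁴)·D = −5x⁷ + 15x⁶ + 30x⁵ + 20x⁴. Remainder: 9x⁶ − 25x⁵ − 60x⁴ − 40x³ − 32x² − 48x − 35.
Step 2: lead(9x⁶ − 25x⁵ − 60x⁴ − 40x³ − 32x² − 48x − 35) ÷ lead(D) = 9x⁶ ÷ x³ = 9x³. Subtract (9x³)·D = 9x⁶ − 27x⁵ − 54x⁴ − 36x³. Remainder: 2x⁵ − 6x⁴ − 4x³ − 32x² − 48x − 35.
Step 3: lead(2x⁵ − 6x⁴ − 4x³ − 32x² − 48x − 35) ÷ lead(D) = 2x⁵ ÷ x³ = 2x². Subtract (2x²)·D = 2x⁵ − 6x⁴ − 12x³ − 8x². Remainder: 8x³ − 24x² − 48x − 35.
Step 4: lead(8x³ − 24x² − 48x − 35) ÷ lead(D) = 8x³ ÷ x³ = 8. Subtract (8)·D = 8x³ − 24x² − 48x − 32. Remainder: −3.

Q = [-5, 9, 2, 0, 8]; R = [-3]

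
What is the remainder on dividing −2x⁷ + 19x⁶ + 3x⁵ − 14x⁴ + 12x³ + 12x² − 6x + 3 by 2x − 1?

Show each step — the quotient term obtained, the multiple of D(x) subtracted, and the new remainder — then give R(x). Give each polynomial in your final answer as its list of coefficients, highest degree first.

R = [4]

Step 1: lead(−2x⁷ + 19x⁶ + 3x⁵ − 14x⁴ + 12x³ + 12x² − 6x + 3) ÷ lead(D) = −2x⁷ ÷ 2x = −x⁶. Subtract (−x⁶)·D = −2x⁷ + x⁶. Remainder: 18x⁶ + 3x⁵ − 14x⁴ + 12x³ + 12x² − 6x + 3.
Step 2: lead(18x⁶ + 3x⁵ − 14x⁴ + 12x³ + 12x² − 6x + 3) ÷ lead(D) = 18x⁶ ÷ 2x = 9x⁵. Subtract (9x⁵)·D = 18x⁶ − 9x⁵. Remainder: 12x⁵ − 14x⁴ + 12x³ + 12x² − 6x + 3.
Step 3: lead(12x⁵ − 14x⁴ + 12x³ + 12x² − 6x + 3) ÷ lead(D) = 12x⁵ ÷ 2x = 6x⁴. Subtract (6x⁴)·D = 12x⁵ − 6x⁴. Remainder: −8x⁴ + 12x³ + 12x² − 6x + 3.
Step 4: lead(−8x⁴ + 12x³ + 12x² − 6x + 3) ÷ lead(D) = −8x⁴ ÷ 2x = −4x³. Subtract (−4x³)·D = −8x⁴ + 4x³. Remainder: 8x³ + 12x² − 6x + 3.
Step 5: lead(8x³ + 12x² − 6x + 3) ÷ lead(D) = 8x³ ÷ 2x = 4x². Subtract (4x²)·D = 8x³ − 4x². Remainder: 16x² − 6x + 3.
Step 6: lead(16x² − 6x + 3) ÷ lead(D) = 16x² ÷ 2x = 8x. Subtract (8x)·D = 16x² − 8x. Remainder: 2x + 3.
Step 7: lead(2x + 3) ÷ lead(D) = 2x ÷ 2x = 1. Subtract (1)·D = 2x − 1. Remainder: 4.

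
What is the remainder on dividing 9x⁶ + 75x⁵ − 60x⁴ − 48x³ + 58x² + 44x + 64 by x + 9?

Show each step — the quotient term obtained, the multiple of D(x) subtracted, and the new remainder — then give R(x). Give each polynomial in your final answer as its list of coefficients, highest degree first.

R = [-8]

Step 1: lead(9x⁶ + 75x⁵ − 60x⁴ − 48x³ + 58x² + 44x + 64) ÷ lead(D) = 9x⁶ ÷ x = 9x⁵. Subtract (9x⁵)·D = 9x⁶ + 81x⁵. Remainder: −6x⁵ − 60x⁴ − 48x³ + 58x² + 44x + 64.
Step 2: lead(−6x⁵ − 60x⁴ − 48x³ + 58x² + 44x + 64) ÷ lead(D) = −6x⁵ ÷ x = −6x⁴. Subtract (−6x⁴)·D = −6x⁵ − 54x⁴. Remainder: −6x⁴ − 48x³ + 58x² + 44x + 64.
Step 3: lead(−6x⁴ − 48x³ + 58x² + 44x + 64) ÷ lead(D) = −6x⁴ ÷ x = −6x³. Subtract (−6x³)·D = −6x⁴ − 54x³. Remainder: 6x³ + 58x² + 44x + 64.
Step 4: lead(6x³ + 58x² + 44x + 64) ÷ lead(D) = 6x³ ÷ x = 6x². Subtract (6x²)·D = 6x³ + 54x². Remainder: 4x² + 44x + 64.
Step 5: lead(4x² + 44x + 64) ÷ lead(D) = 4x² ÷ x = 4x. Subtract (4x)·D = 4x² + 36x. Remainder: 8x + 64.
Step 6: lead(8x + 64) ÷ lead(D) = 8x ÷ x = 8. Subtract (8)·D = 8x + 72. Remainder: −8.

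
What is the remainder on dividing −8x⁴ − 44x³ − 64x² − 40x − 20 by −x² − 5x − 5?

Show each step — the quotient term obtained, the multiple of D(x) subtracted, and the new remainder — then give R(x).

R(x) = 0

Step 1: lead(−8x⁴ − 44x³ − 64x² − 40x − 20) ÷ lead(D) = −8x⁴ ÷ −x² = 8x². Subtract (8x²)·D = −8x⁴ − 40x³ − 40x². Remainder: −4x³ − 24x² − 40x − 20.
Step 2: lead(−4x³ − 24x² − 40x − 20) ÷ lead(D) = −4x³ ÷ −x² = 4x. Subtract (4x)·D = −4x³ − 20x² − 20x. Remainder: −4x² − 20x − 20.
Step 3: lead(−4x² − 20x − 20) ÷ lead(D) = −4x² ÷ −x² = 4. Subtract (4)·D = −4x² − 20x − 20. Remainder: 0.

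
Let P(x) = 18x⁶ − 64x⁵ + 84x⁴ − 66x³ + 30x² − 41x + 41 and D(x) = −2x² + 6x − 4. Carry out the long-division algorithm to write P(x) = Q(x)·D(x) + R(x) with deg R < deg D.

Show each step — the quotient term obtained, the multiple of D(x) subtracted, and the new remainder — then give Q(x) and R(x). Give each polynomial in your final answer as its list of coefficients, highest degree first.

Step 1: lead(18x⁶ − 64x⁵ + 84x⁴ − 66x³ + 30x² − 41x + 41) ÷ lead(D) = 18x⁶ ÷ −2x² = −9x⁴. Subtract (−9x⁴)·D = 18x⁶ − 54x⁵ + 36x⁴. Remainder: −10x⁵ + 48x⁴ − 66x³ + 30x² − 41x + 41.
Step 2: lead(−10x⁵ + 48x⁴ − 66x³ + 30x² − 41x + 41) ÷ lead(D) = −10x⁵ ÷ −2x² = 5x³. Subtract (5x³)·D = −10x⁵ + 30x⁴ − 20x³. Remainder: 18x⁴ − 46x³ + 30x² − 41x + 41.
Step 3: lead(18x⁴ − 46x³ + 30x² − 41x + 41) ÷ lead(D) = 18x⁴ ÷ −2x² = −9x². Subtract (−9x²)·D = 18x⁴ − 54x³ + 36x². Remainder: 8x³ − 6x² − 41x + 41.
Step 4: lead(8x³ − 6x² − 41x + 41) ÷ lead(D) = 8x³ ÷ −2x² = −4x. Subtract (−4x)·D = 8x³ − 24x² + 16x. Remainder: 18x² − 57x + 41.
Step 5: lead(18x² − 57x + 41) ÷ lead(D) = 18x² ÷ −2x² = −9. Subtract (−9)·D = 18x² − 54x + 36. Remainder: −3x + 5.

Q = [-9, 5, -9, -4, -9]; R = [-3, 5]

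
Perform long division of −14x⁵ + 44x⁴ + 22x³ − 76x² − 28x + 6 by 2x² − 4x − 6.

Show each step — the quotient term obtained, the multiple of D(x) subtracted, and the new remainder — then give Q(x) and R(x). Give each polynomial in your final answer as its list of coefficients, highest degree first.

Step 1: lead(−14x⁵ + 44x⁴ + 22x³ − 76x² − 28x + 6) ÷ lead(D) = −14x⁵ ÷ 2x² = −7x³. Subtract (−7x³)·D = −14x⁵ + 28x⁴ + 42x³. Remainder: 16x⁴ − 20x³ − 76x² − 28x + 6.
Step 2: lead(16x⁴ − 20x³ − 76x² − 28x + 6) ÷ lead(D) = 16x⁴ ÷ 2x² = 8x². Subtract (8x²)·D = 16x⁴ − 32x³ − 48x². Remainder: 12x³ − 28x² − 28x + 6.
Step 3: lead(12x³ − 28x² − 28x + 6) ÷ lead(D) = 12x³ ÷ 2x² = 6x. Subtract (6x)·D = 12x³ − 24x² − 36x. Remainder: −4x² + 8x + 6.
Step 4: lead(−4x² + 8x + 6) ÷ lead(D) = −4x² ÷ 2x² = −2. Subtract (−2)·D = −4x² + 8x + 12. Remainder: −6.

Q = [-7, 8, 6, -2]; R = [-6]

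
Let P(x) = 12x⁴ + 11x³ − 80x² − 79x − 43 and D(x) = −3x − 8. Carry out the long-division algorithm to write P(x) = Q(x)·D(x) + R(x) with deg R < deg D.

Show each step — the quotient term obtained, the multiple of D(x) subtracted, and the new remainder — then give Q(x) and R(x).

Step 1: lead(12x⁴ + 11x³ − 80x² − 79x − 43) ÷ lead(D) = 12x⁴ ÷ −3x = −4x³. Subtract (−4x³)·D = 12x⁴ + 32x³. Remainder: −21x³ − 80x² − 79x − 43.
Step 2: lead(−21x³ − 80x² − 79x − 43) ÷ lead(D) = −21x³ ÷ −3x = 7x². Subtract (7x²)·D = −21x³ − 56x². Remainder: −24x² − 79x − 43.
Step 3: lead(−24x² − 79x − 43) ÷ lead(D) = −24x² ÷ −3x = 8x. Subtract (8x)·D = −24x² − 64x. Remainder: −15x − 43.
Step 4: lead(−15x − 43) ÷ lead(D) = −15x ÷ −3x = 5. Subtract (5)·D = −15x − 40. Remainder: −3.

Q(x) = −4x³ + 7x² + 8x + 5; R(x) = −3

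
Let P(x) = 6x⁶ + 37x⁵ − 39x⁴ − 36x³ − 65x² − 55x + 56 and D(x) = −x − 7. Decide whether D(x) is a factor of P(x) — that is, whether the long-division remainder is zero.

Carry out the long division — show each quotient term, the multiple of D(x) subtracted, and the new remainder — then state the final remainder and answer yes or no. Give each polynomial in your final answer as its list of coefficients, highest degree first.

Step 1: lead(6x⁶ + 37x⁵ − 39x⁴ − 36x³ − 65x² − 55x + 56) ÷ lead(D) = 6x⁶ ÷ −x = −6x⁵. Subtract (−6x⁵)·D = 6x⁶ + 42x⁵. Remainder: −5x⁵ − 39x⁴ − 36x³ − 65x² − 55x + 56.
Step 2: lead(−5x⁵ − 39x⁴ − 36x³ − 65x² − 55x + 56) ÷ lead(D) = −5x⁵ ÷ −x = 5x⁴. Subtract (5x⁴)·D = −5x⁵ − 35x⁴. Remainder: −4x⁴ − 36x³ − 65x² − 55x + 56.
Step 3: lead(−4x⁴ − 36x³ − 65x² − 55x + 56) ÷ lead(D) = −4x⁴ ÷ −x = 4x³. Subtract (4x³)·D = −4x⁴ − 28x³. Remainder: −8x³ − 65x² − 55x + 56.
Step 4: lead(−8x³ − 65x² − 55x + 56) ÷ lead(D) = −8x³ ÷ −x = 8x². Subtract (8x²)·D = −8x³ − 56x². Remainder: −9x² − 55x + 56.
Step 5: lead(−9x² − 55x + 56) ÷ lead(D) = −9x² ÷ −x = 9x. Subtract (9x)·D = −9x² − 63x. Remainder: 8x + 56.
Step 6: lead(8x + 56) ÷ lead(D) = 8x ÷ −x = −8. Subtract (−8)·D = 8x + 56. Remainder: 0.

R = [0], so D(x) is a factor of P(x). yes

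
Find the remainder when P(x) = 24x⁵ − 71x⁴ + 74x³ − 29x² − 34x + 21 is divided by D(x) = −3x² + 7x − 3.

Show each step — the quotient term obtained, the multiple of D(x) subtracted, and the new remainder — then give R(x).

R(x) = 0

Step 1: lead(24x⁵ − 71x⁴ + 74x³ − 29x² − 34x + 21) ÷ lead(D) = 24x⁵ ÷ −3x² = −8x³. Subtract (−8x³)·D = 24x⁵ − 56x⁴ + 24x³. Remainder: −15x⁴ + 50x³ − 29x² − 34x + 21.
Step 2: lead(−15x⁴ + 50x³ − 29x² − 34x + 21) ÷ lead(D) = −15x⁴ ÷ −3x² = 5x². Subtract (5x²)·D = −15x⁴ + 35x³ − 15x². Remainder: 15x³ − 14x² − 34x + 21.
Step 3: lead(15x³ − 14x² − 34x + 21) ÷ lead(D) = 15x³ ÷ −3x² = −5x. Subtract (−5x)·D = 15x³ − 35x² + 15x. Remainder: 21x² − 49x + 21.
Step 4: lead(21x² − 49x + 21) ÷ lead(D) = 21x² ÷ −3x² = −7. Subtract (−7)·D = 21x² − 49x + 21. Remainder: 0.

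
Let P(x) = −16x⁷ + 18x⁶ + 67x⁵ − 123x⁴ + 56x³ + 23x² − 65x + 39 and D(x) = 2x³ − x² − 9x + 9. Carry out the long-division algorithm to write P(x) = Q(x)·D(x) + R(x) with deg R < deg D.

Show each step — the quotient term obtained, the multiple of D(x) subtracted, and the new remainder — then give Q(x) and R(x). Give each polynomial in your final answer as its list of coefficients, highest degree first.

Step 1: lead(−16x⁷ + 18x⁶ + 67x⁵ − 123x⁴ + 56x³ + 23x² − 65x + 39) ÷ lead(D) = −16x⁷ ÷ 2x³ = −8x⁴. Subtract (−8x⁴)·D = −16x⁷ + 8x⁶ + 72x⁵ − 72x⁴. Remainder: 10x⁶ − 5x⁵ − 51x⁴ + 56x³ + 23x² − 65x + 39.
Step 2: lead(10x⁶ − 5x⁵ − 51x⁴ + 56x³ + 23x² − 65x + 39) ÷ lead(D) = 10x⁶ ÷ 2x³ = 5x³. Subtract (5x³)·D = 10x⁶ − 5x⁵ − 45x⁴ + 45x³. Remainder: −6x⁴ + 11x³ + 23x² − 65x + 39.
Step 3: lead(−6x⁴ + 11x³ + 23x² − 65x + 39) ÷ lead(D) = −6x⁴ ÷ 2x³ = −3x. Subtract (−3x)·D = −6x⁴ + 3x³ + 27x² − 27x. Remainder: 8x³ − 4x² − 38x + 39.
Step 4: lead(8x³ − 4x² − 38x + 39) ÷ lead(D) = 8x³ ÷ 2x³ = 4. Subtract (4)·D = 8x³ − 4x² − 36x + 36. Remainder: −2x + 3.

Q = [-8, 5, 0, -3, 4]; R = [-2, 3]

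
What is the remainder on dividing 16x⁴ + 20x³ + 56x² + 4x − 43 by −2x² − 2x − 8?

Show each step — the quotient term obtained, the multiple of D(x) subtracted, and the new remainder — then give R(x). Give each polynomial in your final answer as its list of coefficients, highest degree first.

R = [5]

Step 1: lead(16x⁴ + 20x³ + 56x² + 4x − 43) ÷ lead(D) = 16x⁴ ÷ −2x² = −8x². Subtract (−8x²)·D = 16x⁴ + 16x³ + 64x². Remainder: 4x³ − 8x² + 4x − 43.
Step 2: lead(4x³ − 8x² + 4x − 43) ÷ lead(D) = 4x³ ÷ −2x² = −2x. Subtract (−2x)·D = 4x³ + 4x² + 16x. Remainder: −12x² − 12x − 43.
Step 3: lead(−12x² − 12x − 43) ÷ lead(D) = −12x² ÷ −2x² = 6. Subtract (6)·D = −12x² − 12x − 48. Remainder: 5.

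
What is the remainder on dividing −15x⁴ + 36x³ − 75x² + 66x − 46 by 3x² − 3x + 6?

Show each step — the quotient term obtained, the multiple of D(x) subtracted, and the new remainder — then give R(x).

R(x) = 2

Step 1: lead(−15x⁴ + 36x³ − 75x² + 66x − 46) ÷ lead(D) = −15x⁴ ÷ 3x² = −5x². Subtract (−5x²)·D = −15x⁴ + 15x³ − 30x². Remainder: 21x³ − 45x² + 66x − 46.
Step 2: lead(21x³ − 45x² + 66x − 46) ÷ lead(D) = 21x³ ÷ 3x² = 7x. Subtract (7x)·D = 21x³ − 21x² + 42x. Remainder: −24x² + 24x − 46.
Step 3: lead(−24x² + 24x − 46) ÷ lead(D) = −24x² ÷ 3x² = −8. Subtract (−8)·D = −24x² + 24x − 48. Remainder: 2.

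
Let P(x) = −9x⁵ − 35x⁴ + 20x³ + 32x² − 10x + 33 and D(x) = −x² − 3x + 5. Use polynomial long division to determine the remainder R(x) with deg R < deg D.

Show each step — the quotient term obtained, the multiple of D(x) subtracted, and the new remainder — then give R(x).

R(x) = 8

Step 1: lead(−9x⁵ − 35x⁴ + 20x³ + 32x² − 10x + 33) ÷ lead(D) = −9x⁵ ÷ −x² = 9x³. Subtract (9x³)·D = −9x⁵ − 27x⁴ + 45x³. Remainder: −8x⁴ − 25x³ + 32x² − 10x + 33.
Step 2: lead(−8x⁴ − 25x³ + 32x² − 10x + 33) ÷ lead(D) = −8x⁴ ÷ −x² = 8x². Subtract (8x²)·D = −8x⁴ − 24x³ + 40x². Remainder: −x³ − 8x² − 10x + 33.
Step 3: lead(−x³ − 8x² − 10x + 33) ÷ lead(D) = −x³ ÷ −x² = x. Subtract (x)·D = −x³ − 3x² + 5x. Remainder: −5x² − 15x + 33.
Step 4: lead(−5x² − 15x + 33) ÷ lead(D) = −5x² ÷ −x² = 5. Subtract (5)·D = −5x² − 15x + 25. Remainder: 8.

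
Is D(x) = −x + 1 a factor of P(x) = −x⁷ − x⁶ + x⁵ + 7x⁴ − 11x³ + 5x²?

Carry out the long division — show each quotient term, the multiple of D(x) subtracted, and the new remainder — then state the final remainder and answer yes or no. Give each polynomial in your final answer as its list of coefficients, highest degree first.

Step 1: lead(−x⁷ − x⁶ + x⁵ + 7x⁴ − 11x³ + 5x²) ÷ lead(D) = −x⁷ ÷ −x = x⁶. Subtract (x⁶)·D = −x⁷ + x⁶. Remainder: −2x⁶ + x⁵ + 7x⁴ − 11x³ + 5x².
Step 2: lead(−2x⁶ + x⁵ + 7x⁴ − 11x³ + 5x²) ÷ lead(D) = −2x⁶ ÷ −x = 2x⁵. Subtract (2x⁵)·D = −2x⁶ + 2x⁵. Remainder: −x⁵ + 7x⁴ − 11x³ + 5x².
Step 3: lead(−x⁵ + 7x⁴ − 11x³ + 5x²) ÷ lead(D) = −x⁵ ÷ −x = x⁴. Subtract (x⁴)·D = −x⁵ + x⁴. Remainder: 6x⁴ − 11x³ + 5x².
Step 4: lead(6x⁴ − 11x³ + 5x²) ÷ lead(D) = 6x⁴ ÷ −x = −6x³. Subtract (−6x³)·D = 6x⁴ − 6x³. Remainder: −5x³ + 5x².
Step 5: lead(−5x³ + 5x²) ÷ lead(D) = −5x³ ÷ −x = 5x². Subtract (5x²)·D = −5x³ + 5x². Remainder: 0.

R = [0], so D(x) is a factor of P(x). yes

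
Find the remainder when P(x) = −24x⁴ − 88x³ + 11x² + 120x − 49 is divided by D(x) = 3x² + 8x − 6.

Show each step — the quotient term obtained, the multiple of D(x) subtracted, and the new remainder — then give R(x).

R(x) = 5

Step 1: lead(−24x⁴ − 88x³ + 11x² + 120x − 49) ÷ lead(D) = −24x⁴ ÷ 3x² = −8x². Subtract (−8x²)·D = −24x⁴ − 64x³ + 48x². Remainder: −24x³ − 37x² + 120x − 49.
Step 2: lead(−24x³ − 37x² + 120x − 49) ÷ lead(D) = −24x³ ÷ 3x² = −8x. Subtract (−8x)·D = −24x³ − 64x² + 48x. Remainder: 27x² + 72x − 49.
Step 3: lead(27x² + 72x − 49) ÷ lead(D) = 27x² ÷ 3x² = 9. Subtract (9)·D = 27x² + 72x − 54. Remainder: 5.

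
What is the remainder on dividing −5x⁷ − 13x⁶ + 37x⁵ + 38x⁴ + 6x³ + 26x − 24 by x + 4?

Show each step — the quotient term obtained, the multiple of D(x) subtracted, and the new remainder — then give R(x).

R(x) = 0

Step 1: lead(−5x⁷ − 13x⁶ + 37x⁵ + 38x⁴ + 6x³ + 26x − 24) ÷ lead(D) = −5x⁷ ÷ x = −5x⁶. Subtract (−5x⁶)·D = −5x⁷ − 20x⁶. Remainder: 7x⁶ + 37x⁵ + 38x⁴ + 6x³ + 26x − 24.
Step 2: lead(7x⁶ + 37x⁵ + 38x⁴ + 6x³ + 26x − 24) ÷ lead(D) = 7x⁶ ÷ x = 7x⁵. Subtract (7x⁵)·D = 7x⁶ + 28x⁵. Remainder: 9x⁵ + 38x⁴ + 6x³ + 26x − 24.
Step 3: lead(9x⁵ + 38x⁴ + 6x³ + 26x − 24) ÷ lead(D) = 9x⁵ ÷ x = 9x⁴. Subtract (9x⁴)·D = 9x⁵ + 36x⁴. Remainder: 2x⁴ + 6x³ + 26x − 24.
Step 4: lead(2x⁴ + 6x³ + 26x − 24) ÷ lead(D) = 2x⁴ ÷ x = 2x³. Subtract (2x³)·D = 2x⁴ + 8x³. Remainder: −2x³ + 26x − 24.
Step 5: lead(−2x³ + 26x − 24) ÷ lead(D) = −2x³ ÷ x = −2x². Subtract (−2x²)·D = −2x³ − 8x². Remainder: 8x² + 26x − 24.
Step 6: lead(8x² + 26x − 24) ÷ lead(D) = 8x² ÷ x = 8x. Subtract (8x)·D = 8x² + 32x. Remainder: −6x − 24.
Step 7: lead(−6x − 24) ÷ lead(D) = −6x ÷ x = −6. Subtract (−6)·D = −6x − 24. Remainder: 0.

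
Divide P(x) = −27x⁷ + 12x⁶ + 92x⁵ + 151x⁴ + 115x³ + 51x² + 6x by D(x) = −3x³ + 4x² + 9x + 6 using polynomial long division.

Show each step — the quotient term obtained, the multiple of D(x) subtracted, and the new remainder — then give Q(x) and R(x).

Q(x) = 9x⁴ + 8x³ + 7x² + x; R(x) = 0

Step 1: lead(−27x⁷ + 12x⁶ + 92x⁵ + 151x⁴ + 115x³ + 51x² + 6x) ÷ lead(D) = −27x⁷ ÷ −3x³ = 9x⁴. Subtract (9x⁴)·D = −27x⁷ + 36x⁶ + 81x⁵ + 54x⁴. Remainder: −24x⁶ + 11x⁵ + 97x⁴ + 115x³ + 51x² + 6x.
Step 2: lead(−24x⁶ + 11x⁵ + 97x⁴ + 115x³ + 51x² + 6x) ÷ lead(D) = −24x⁶ ÷ −3x³ = 8x³. Subtract (8x³)·D = −24x⁶ + 32x⁵ + 72x⁴ + 48x³. Remainder: −21x⁵ + 25x⁴ + 67x³ + 51x² + 6x.
Step 3: lead(−21x⁵ + 25x⁴ + 67x³ + 51x² + 6x) ÷ lead(D) = −21x⁵ ÷ −3x³ = 7x². Subtract (7x²)·D = −21x⁵ + 28x⁴ + 63x³ + 42x². Remainder: −3x⁴ + 4x³ + 9x² + 6x.
Step 4: lead(−3x⁴ + 4x³ + 9x² + 6x) ÷ lead(D) = −3x⁴ ÷ −3x³ = x. Subtract (x)·D = −3x⁴ + 4x³ + 9x² + 6x. Remainder: 0.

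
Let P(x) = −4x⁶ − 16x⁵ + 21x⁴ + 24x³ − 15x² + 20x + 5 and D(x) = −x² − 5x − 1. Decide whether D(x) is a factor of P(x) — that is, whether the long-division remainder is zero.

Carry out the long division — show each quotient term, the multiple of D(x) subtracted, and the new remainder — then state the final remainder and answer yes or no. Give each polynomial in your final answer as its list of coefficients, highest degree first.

R = [0], so D(x) is a factor of P(x). yes

Step 1: lead(−4x⁶ − 16x⁵ + 21x⁴ + 24x³ − 15x² + 20x + 5) ÷ lead(D) = −4x⁶ ÷ −x² = 4x⁴. Subtract (4x⁴)·D = −4x⁶ − 20x⁵ − 4x⁴. Remainder: 4x⁵ + 25x⁴ + 24x³ − 15x² + 20x + 5.
Step 2: lead(4x⁵ + 25x⁴ + 24x³ − 15x² + 20x + 5) ÷ lead(D) = 4x⁵ ÷ −x² = −4x³. Subtract (−4x³)·D = 4x⁵ + 20x⁴ + 4x³. Remainder: 5x⁴ + 20x³ − 15x² + 20x + 5.
Step 3: lead(5x⁴ + 20x³ − 15x² + 20x + 5) ÷ lead(D) = 5x⁴ ÷ −x² = −5x². Subtract (−5x²)·D = 5x⁴ + 25x³ + 5x². Remainder: −5x³ − 20x² + 20x + 5.
Step 4: lead(−5x³ − 20x² + 20x + 5) ÷ lead(D) = −5x³ ÷ −x² = 5x. Subtract (5x)·D = −5x³ − 25x² − 5x. Remainder: 5x² + 25x + 5.
Step 5: lead(5x² + 25x + 5) ÷ lead(D) = 5x² ÷ −x² = −5. Subtract (−5)·D = 5x² + 25x + 5. Remainder: 0.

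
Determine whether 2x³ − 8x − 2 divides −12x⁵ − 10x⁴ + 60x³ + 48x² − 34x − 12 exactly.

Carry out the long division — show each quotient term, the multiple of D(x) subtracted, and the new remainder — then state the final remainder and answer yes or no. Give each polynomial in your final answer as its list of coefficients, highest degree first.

R = [-4, 4, 0], so D(x) is not a factor of P(x). no

Step 1: lead(−12x⁵ − 10x⁴ + 60x³ + 48x² − 34x − 12) ÷ lead(D) = −12x⁵ ÷ 2x³ = −6x². Subtract (−6x²)·D = −12x⁵ + 48x³ + 12x². Remainder: −10x⁴ + 12x³ + 36x² − 34x − 12.
Step 2: lead(−10x⁴ + 12x³ + 36x² − 34x − 12) ÷ lead(D) = −10x⁴ ÷ 2x³ = −5x. Subtract (−5x)·D = −10x⁴ + 40x² + 10x. Remainder: 12x³ − 4x² − 44x − 12.
Step 3: lead(12x³ − 4x² − 44x − 12) ÷ lead(D) = 12x³ ÷ 2x³ = 6. Subtract (6)·D = 12x³ − 48x − 12. Remainder: −4x² + 4x.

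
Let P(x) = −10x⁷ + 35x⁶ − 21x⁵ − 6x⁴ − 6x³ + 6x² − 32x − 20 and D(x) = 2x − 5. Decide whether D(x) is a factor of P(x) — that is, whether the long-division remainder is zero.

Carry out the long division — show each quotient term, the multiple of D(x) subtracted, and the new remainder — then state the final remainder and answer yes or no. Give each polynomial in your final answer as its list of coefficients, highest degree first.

R = [0], so D(x) is a factor of P(x). yes

Step 1: lead(−10x⁷ + 35x⁶ − 21x⁵ − 6x⁴ − 6x³ + 6x² − 32x − 20) ÷ lead(D) = −10x⁷ ÷ 2x = −5x⁶. Subtract (−5x⁶)·D = −10x⁷ + 25x⁶. Remainder: 10x⁶ − 21x⁵ − 6x⁴ − 6x³ + 6x² − 32x − 20.
Step 2: lead(10x⁶ − 21x⁵ − 6x⁴ − 6x³ + 6x² − 32x − 20) ÷ lead(D) = 10x⁶ ÷ 2x = 5x⁵. Subtract (5x⁵)·D = 10x⁶ − 25x⁵. Remainder: 4x⁵ − 6x⁴ − 6x³ + 6x² − 32x − 20.
Step 3: lead(4x⁵ − 6x⁴ − 6x³ + 6x² − 32x − 20) ÷ lead(D) = 4x⁵ ÷ 2x = 2x⁴. Subtract (2x⁴)·D = 4x⁵ − 10x⁴. Remainder: 4x⁴ − 6x³ + 6x² − 32x − 20.
Step 4: lead(4x⁴ − 6x³ + 6x² − 32x − 20) ÷ lead(D) = 4x⁴ ÷ 2x = 2x³. Subtract (2x³)·D = 4x⁴ − 10x³. Remainder: 4x³ + 6x² − 32x − 20.
Step 5: lead(4x³ + 6x² − 32x − 20) ÷ lead(D) = 4x³ ÷ 2x = 2x². Subtract (2x²)·D = 4x³ − 10x². Remainder: 16x² − 32x − 20.
Step 6: lead(16x² − 32x − 20) ÷ lead(D) = 16x² ÷ 2x = 8x. Subtract (8x)·D = 16x² − 40x. Remainder: 8x − 20.
Step 7: lead(8x − 20) ÷ lead(D) = 8x ÷ 2x = 4. Subtract (4)·D = 8x − 20. Remainder: 0.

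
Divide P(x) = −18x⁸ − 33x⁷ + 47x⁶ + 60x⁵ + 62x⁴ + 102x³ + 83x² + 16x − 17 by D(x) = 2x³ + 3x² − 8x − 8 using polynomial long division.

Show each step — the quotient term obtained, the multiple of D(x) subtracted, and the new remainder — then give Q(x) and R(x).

Step 1: lead(−18x⁸ − 33x⁷ + 47x⁶ + 60x⁵ + 62x⁴ + 102x³ + 83x² + 16x − 17) ÷ lead(D) = −18x⁸ ÷ 2x³ = −9x⁵. Subtract (−9x⁵)·D = −18x⁸ − 27x⁷ + 72x⁶ + 72x⁵. Remainder: −6x⁷ − 25x⁶ − 12x⁵ + 62x⁴ + 102x³ + 83x² + 16x − 17.
Step 2: lead(−6x⁷ − 25x⁶ − 12x⁵ + 62x⁴ + 102x³ + 83x² + 16x − 17) ÷ lead(D) = −6x⁷ ÷ 2x³ = −3x⁴. Subtract (−3x⁴)·D = −6x⁷ − 9x⁶ + 24x⁵ + 24x⁴. Remainder: −16x⁶ − 36x⁵ + 38x⁴ + 102x³ + 83x² + 16x − 17.
Step 3: lead(−16x⁶ − 36x⁵ + 38x⁴ + 102x³ + 83x² + 16x − 17) ÷ lead(D) = −16x⁶ ÷ 2x³ = −8x³. Subtract (−8x³)·D = −16x⁶ − 24x⁵ + 64x⁴ + 64x³. Remainder: −12x⁵ − 26x⁴ + 38x³ + 83x² + 16x − 17.
Step 4: lead(−12x⁵ − 26x⁴ + 38x³ + 83x² + 16x − 17) ÷ lead(D) = −12x⁵ ÷ 2x³ = −6x². Subtract (−6x²)·D = −12x⁵ − 18x⁴ + 48x³ + 48x². Remainder: −8x⁴ − 10x³ + 35x² + 16x − 17.
Step 5: lead(−8x⁴ − 10x³ + 35x² + 16x − 17) ÷ lead(D) = −8x⁴ ÷ 2x³ = −4x. Subtract (−4x)·D = −8x⁴ − 12x³ + 32x² + 32x. Remainder: 2x³ + 3x² − 16x − 17.
Step 6: lead(2x³ + 3x² − 16x − 17) ÷ lead(D) = 2x³ ÷ 2x³ = 1. Subtract (1)·D = 2x³ + 3x² − 8x − 8. Remainder: −8x − 9.

Q(x) = −9x⁵ − 3x⁴ − 8x³ − 6x² − 4x + 1; R(x) = −8x − 9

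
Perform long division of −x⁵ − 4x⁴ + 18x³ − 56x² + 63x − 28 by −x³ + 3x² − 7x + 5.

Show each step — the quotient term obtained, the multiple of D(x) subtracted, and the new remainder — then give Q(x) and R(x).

Q(x) = x² + 7x − 4; R(x) = −8

Step 1: lead(−x⁵ − 4x⁴ + 18x³ − 56x² + 63x − 28) ÷ lead(D) = −x⁵ ÷ −x³ = x². Subtract (x²)·D = −x⁵ + 3x⁴ − 7x³ + 5x². Remainder: −7x⁴ + 25x³ − 61x² + 63x − 28.
Step 2: lead(−7x⁴ + 25x³ − 61x² + 63x − 28) ÷ lead(D) = −7x⁴ ÷ −x³ = 7x. Subtract (7x)·D = −7x⁴ + 21x³ − 49x² + 35x. Remainder: 4x³ − 12x² + 28x − 28.
Step 3: lead(4x³ − 12x² + 28x − 28) ÷ lead(D) = 4x³ ÷ −x³ = −4. Subtract (−4)·D = 4x³ − 12x² + 28x − 20. Remainder: −8.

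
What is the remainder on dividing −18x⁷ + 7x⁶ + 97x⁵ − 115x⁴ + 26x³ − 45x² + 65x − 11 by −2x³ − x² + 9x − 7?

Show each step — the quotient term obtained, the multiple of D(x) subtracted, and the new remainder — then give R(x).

R(x) = −4

Step 1: lead(−18x⁷ + 7x⁶ + 97x⁵ − 115x⁴ + 26x³ − 45x² + 65x − 11) ÷ lead(D) = −18x⁷ ÷ −2x³ = 9x⁴. Subtract (9x⁴)·D = −18x⁷ − 9x⁶ + 81x⁵ − 63x⁴. Remainder: 16x⁶ + 16x⁵ − 52x⁴ + 26x³ − 45x² + 65x − 11.
Step 2: lead(16x⁶ + 16x⁵ − 52x⁴ + 26x³ − 45x² + 65x − 11) ÷ lead(D) = 16x⁶ ÷ −2x³ = −8x³. Subtract (−8x³)·D = 16x⁶ + 8x⁵ − 72x⁴ + 56x³. Remainder: 8x⁵ + 20x⁴ − 30x³ − 45x² + 65x − 11.
Step 3: lead(8x⁵ + 20x⁴ − 30x³ − 45x² + 65x − 11) ÷ lead(D) = 8x⁵ ÷ −2x³ = −4x². Subtract (−4x²)·D = 8x⁵ + 4x⁴ − 36x³ + 28x². Remainder: 16x⁴ + 6x³ − 73x² + 65x − 11.
Step 4: lead(16x⁴ + 6x³ − 73x² + 65x − 11) ÷ lead(D) = 16x⁴ ÷ −2x³ = −8x. Subtract (−8x)·D = 16x⁴ + 8x³ − 72x² + 56x. Remainder: −2x³ − x² + 9x − 11.
Step 5: lead(−2x³ − x² + 9x − 11) ÷ lead(D) = −2x³ ÷ −2x³ = 1. Subtract (1)·D = −2x³ − x² + 9x − 7. Remainder: −4.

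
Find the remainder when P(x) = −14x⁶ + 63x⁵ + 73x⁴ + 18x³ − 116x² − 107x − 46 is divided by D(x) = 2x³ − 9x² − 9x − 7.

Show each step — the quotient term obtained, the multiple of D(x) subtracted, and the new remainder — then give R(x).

R(x) = −8x² − 9x + 3

Step 1: lead(−14x⁶ + 63x⁵ + 73x⁴ + 18x³ − 116x² − 107x − 46) ÷ lead(D) = −14x⁶ ÷ 2x³ = −7x³. Subtract (−7x³)·D = −14x⁶ + 63x⁵ + 63x⁴ + 49x³. Remainder: 10x⁴ − 31x³ − 116x² − 107x − 46.
Step 2: lead(10x⁴ − 31x³ − 116x² − 107x − 46) ÷ lead(D) = 10x⁴ ÷ 2x³ = 5x. Subtract (5x)·D = 10x⁴ − 45x³ − 45x² − 35x. Remainder: 14x³ − 71x² − 72x − 46.
Step 3: lead(14x³ − 71x² − 72x − 46) ÷ lead(D) = 14x³ ÷ 2x³ = 7. Subtract (7)·D = 14x³ − 63x² − 63x − 49. Remainder: −8x² − 9x + 3.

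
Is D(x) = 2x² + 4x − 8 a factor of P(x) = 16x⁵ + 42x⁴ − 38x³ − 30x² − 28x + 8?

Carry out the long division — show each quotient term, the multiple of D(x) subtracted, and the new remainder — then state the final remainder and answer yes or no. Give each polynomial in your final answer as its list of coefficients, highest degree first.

R = [0], so D(x) is a factor of P(x). yes

Step 1: lead(16x⁵ + 42x⁴ − 38x³ − 30x² − 28x + 8) ÷ lead(D) = 16x⁵ ÷ 2x² = 8x³. Subtract (8x³)·D = 16x⁵ + 32x⁴ − 64x³. Remainder: 10x⁴ + 26x³ − 30x² − 28x + 8.
Step 2: lead(10x⁴ + 26x³ − 30x² − 28x + 8) ÷ lead(D) = 10x⁴ ÷ 2x² = 5x². Subtract (5x²)·D = 10x⁴ + 20x³ − 40x². Remainder: 6x³ + 10x² − 28x + 8.
Step 3: lead(6x³ + 10x² − 28x + 8) ÷ lead(D) = 6x³ ÷ 2x² = 3x. Subtract (3x)·D = 6x³ + 12x² − 24x. Remainder: −2x² − 4x + 8.
Step 4: lead(−2x² − 4x + 8) ÷ lead(D) = −2x² ÷ 2x² = −1. Subtract (−1)·D = −2x² − 4x + 8. Remainder: 0.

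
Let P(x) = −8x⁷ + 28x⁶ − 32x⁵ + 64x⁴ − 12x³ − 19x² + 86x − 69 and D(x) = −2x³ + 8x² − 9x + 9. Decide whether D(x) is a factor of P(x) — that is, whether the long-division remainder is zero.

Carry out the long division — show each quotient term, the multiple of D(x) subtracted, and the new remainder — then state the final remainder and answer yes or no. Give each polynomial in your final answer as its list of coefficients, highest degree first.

R = [5, 3], so D(x) is not a factor of P(x). no

Step 1: lead(−8x⁷ + 28x⁶ − 32x⁵ + 64x⁴ − 12x³ − 19x² + 86x − 69) ÷ lead(D) = −8x⁷ ÷ −2x³ = 4x⁴. Subtract (4x⁴)·D = −8x⁷ + 32x⁶ − 36x⁵ + 36x⁴. Remainder: −4x⁶ + 4x⁵ + 28x⁴ − 12x³ − 19x² + 86x − 69.
Step 2: lead(−4x⁶ + 4x⁵ + 28x⁴ − 12x³ − 19x² + 86x − 69) ÷ lead(D) = −4x⁶ ÷ −2x³ = 2x³. Subtract (2x³)·D = −4x⁶ + 16x⁵ − 18x⁴ + 18x³. Remainder: −12x⁵ + 46x⁴ − 30x³ − 19x² + 86x − 69.
Step 3: lead(−12x⁵ + 46x⁴ − 30x³ − 19x² + 86x − 69) ÷ lead(D) = −12x⁵ ÷ −2x³ = 6x². Subtract (6x²)·D = −12x⁵ + 48x⁴ − 54x³ + 54x². Remainder: −2x⁴ + 24x³ − 73x² + 86x − 69.
Step 4: lead(−2x⁴ + 24x³ − 73x² + 86x − 69) ÷ lead(D) = −2x⁴ ÷ −2x³ = x. Subtract (x)·D = −2x⁴ + 8x³ − 9x² + 9x. Remainder: 16x³ − 64x² + 77x − 69.
Step 5: lead(16x³ − 64x² + 77x − 69) ÷ lead(D) = 16x³ ÷ −2x³ = −8. Subtract (−8)·D = 16x³ − 64x² + 72x − 72. Remainder: 5x + 3.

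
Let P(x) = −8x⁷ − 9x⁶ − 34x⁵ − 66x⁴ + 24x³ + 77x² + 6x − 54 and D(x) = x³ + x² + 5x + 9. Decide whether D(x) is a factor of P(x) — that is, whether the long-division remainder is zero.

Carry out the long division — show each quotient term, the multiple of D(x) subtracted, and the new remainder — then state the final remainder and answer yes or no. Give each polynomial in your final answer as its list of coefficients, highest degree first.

Step 1: lead(−8x⁷ − 9x⁶ − 34x⁵ − 66x⁴ + 24x³ + 77x² + 6x − 54) ÷ lead(D) = −8x⁷ ÷ x³ = −8x⁴. Subtract (−8x⁴)·D = −8x⁷ − 8x⁶ − 40x⁵ − 72x⁴. Remainder: −x⁶ + 6x⁵ + 6x⁴ + 24x³ + 77x² + 6x − 54.
Step 2: lead(−x⁶ + 6x⁵ + 6x⁴ + 24x³ + 77x² + 6x − 54) ÷ lead(D) = −x⁶ ÷ x³ = −x³. Subtract (−x³)·D = −x⁶ − x⁵ − 5x⁴ − 9x³. Remainder: 7x⁵ + 11x⁴ + 33x³ + 77x² + 6x − 54.
Step 3: lead(7x⁵ + 11x⁴ + 33x³ + 77x² + 6x − 54) ÷ lead(D) = 7x⁵ ÷ x³ = 7x². Subtract (7x²)·D = 7x⁵ + 7x⁴ + 35x³ + 63x². Remainder: 4x⁴ − 2x³ + 14x² + 6x − 54.
Step 4: lead(4x⁴ − 2x³ + 14x² + 6x − 54) ÷ lead(D) = 4x⁴ ÷ x³ = 4x. Subtract (4x)·D = 4x⁴ + 4x³ + 20x² + 36x. Remainder: −6x³ − 6x² − 30x − 54.
Step 5: lead(−6x³ − 6x² − 30x − 54) ÷ lead(D) = −6x³ ÷ x³ = −6. Subtract (−6)·D = −6x³ − 6x² − 30x − 54. Remainder: 0.

R = [0], so D(x) is a factor of P(x). yes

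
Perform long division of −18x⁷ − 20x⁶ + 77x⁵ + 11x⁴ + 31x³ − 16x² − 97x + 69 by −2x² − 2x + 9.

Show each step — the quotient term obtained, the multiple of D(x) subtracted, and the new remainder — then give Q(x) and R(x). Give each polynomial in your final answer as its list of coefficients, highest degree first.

Q = [9, 1, 1, -2, -9, 8]; R = [-3]

Step 1: lead(−18x⁷ − 20x⁶ + 77x⁵ + 11x⁴ + 31x³ − 16x² − 97x + 69) ÷ lead(D) = −18x⁷ ÷ −2x² = 9x⁵. Subtract (9x⁵)·D = −18x⁷ − 18x⁶ + 81x⁵. Remainder: −2x⁶ − 4x⁵ + 11x⁴ + 31x³ − 16x² − 97x + 69.
Step 2: lead(−2x⁶ − 4x⁵ + 11x⁴ + 31x³ − 16x² − 97x + 69) ÷ lead(D) = −2x⁶ ÷ −2x² = x⁴. Subtract (x⁴)·D = −2x⁶ − 2x⁵ + 9x⁴. Remainder: −2x⁵ + 2x⁴ + 31x³ − 16x² − 97x + 69.
Step 3: lead(−2x⁵ + 2x⁴ + 31x³ − 16x² − 97x + 69) ÷ lead(D) = −2x⁵ ÷ −2x² = x³. Subtract (x³)·D = −2x⁵ − 2x⁴ + 9x³. Remainder: 4x⁴ + 22x³ − 16x² − 97x + 69.
Step 4: lead(4x⁴ + 22x³ − 16x² − 97x + 69) ÷ lead(D) = 4x⁴ ÷ −2x² = −2x². Subtract (−2x²)·D = 4x⁴ + 4x³ − 18x². Remainder: 18x³ + 2x² − 97x + 69.
Step 5: lead(18x³ + 2x² − 97x + 69) ÷ lead(D) = 18x³ ÷ −2x² = −9x. Subtract (−9x)·D = 18x³ + 18x² − 81x. Remainder: −16x² − 16x + 69.
Step 6: lead(−16x² − 16x + 69) ÷ lead(D) = −16x² ÷ −2x² = 8. Subtract (8)·D = −16x² − 16x + 72. Remainder: −3.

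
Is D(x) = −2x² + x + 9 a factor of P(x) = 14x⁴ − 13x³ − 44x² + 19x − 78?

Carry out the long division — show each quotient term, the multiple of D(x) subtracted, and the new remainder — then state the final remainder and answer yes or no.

R(x) = −6, so D(x) is not a factor of P(x). no

Step 1: lead(14x⁴ − 13x³ − 44x² + 19x − 78) ÷ lead(D) = 14x⁴ ÷ −2x² = −7x². Subtract (−7x²)·D = 14x⁴ − 7x³ − 63x². Remainder: −6x³ + 19x² + 19x − 78.
Step 2: lead(−6x³ + 19x² + 19x − 78) ÷ lead(D) = −6x³ ÷ −2x² = 3x. Subtract (3x)·D = −6x³ + 3x² + 27x. Remainder: 16x² − 8x − 78.
Step 3: lead(16x² − 8x − 78) ÷ lead(D) = 16x² ÷ −2x² = −8. Subtract (−8)·D = 16x² − 8x − 72. Remainder: −6.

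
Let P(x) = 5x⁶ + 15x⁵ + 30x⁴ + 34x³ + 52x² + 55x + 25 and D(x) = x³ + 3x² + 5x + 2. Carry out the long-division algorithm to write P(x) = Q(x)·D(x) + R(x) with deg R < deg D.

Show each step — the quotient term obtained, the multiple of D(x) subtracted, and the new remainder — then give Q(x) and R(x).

Q(x) = 5x³ + 5x + 9; R(x) = 7

Step 1: lead(5x⁶ + 15x⁵ + 30x⁴ + 34x³ + 52x² + 55x + 25) ÷ lead(D) = 5x⁶ ÷ x³ = 5x³. Subtract (5x³)·D = 5x⁶ + 15x⁵ + 25x⁴ + 10x³. Remainder: 5x⁴ + 24x³ + 52x² + 55x + 25.
Step 2: lead(5x⁴ + 24x³ + 52x² + 55x + 25) ÷ lead(D) = 5x⁴ ÷ x³ = 5x. Subtract (5x)·D = 5x⁴ + 15x³ + 25x² + 10x. Remainder: 9x³ + 27x² + 45x + 25.
Step 3: lead(9x³ + 27x² + 45x + 25) ÷ lead(D) = 9x³ ÷ x³ = 9. Subtract (9)·D = 9x³ + 27x² + 45x + 18. Remainder: 7.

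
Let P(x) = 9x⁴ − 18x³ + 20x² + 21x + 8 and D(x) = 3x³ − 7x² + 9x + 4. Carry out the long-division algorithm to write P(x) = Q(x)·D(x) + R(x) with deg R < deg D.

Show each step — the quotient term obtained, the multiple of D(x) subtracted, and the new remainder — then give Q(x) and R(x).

Step 1: lead(9x⁴ − 18x³ + 20x² + 21x + 8) ÷ lead(D) = 9x⁴ ÷ 3x³ = 3x. Subtract (3x)·D = 9x⁴ − 21x³ + 27x² + 12x. Remainder: 3x³ − 7x² + 9x + 8.
Step 2: lead(3x³ − 7x² + 9x + 8) ÷ lead(D) = 3x³ ÷ 3x³ = 1. Subtract (1)·D = 3x³ − 7x² + 9x + 4. Remainder: 4.

Q(x) = 3x + 1; R(x) = 4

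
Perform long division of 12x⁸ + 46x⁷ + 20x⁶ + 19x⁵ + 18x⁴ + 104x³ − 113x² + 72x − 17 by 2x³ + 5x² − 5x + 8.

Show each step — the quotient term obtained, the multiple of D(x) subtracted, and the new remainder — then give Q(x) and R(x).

Q(x) = 6x⁵ + 8x⁴ + 5x³ − 7x² + 7x − 3; R(x) = −7x² + x + 7

Step 1: lead(12x⁸ + 46x⁷ + 20x⁶ + 19x⁵ + 18x⁴ + 104x³ − 113x² + 72x − 17) ÷ lead(D) = 12x⁸ ÷ 2x³ = 6x⁵. Subtract (6x⁵)·D = 12x⁸ + 30x⁷ − 30x⁶ + 48x⁵. Remainder: 16x⁷ + 50x⁶ − 29x⁵ + 18x⁴ + 104x³ − 113x² + 72x − 17.
Step 2: lead(16x⁷ + 50x⁶ − 29x⁵ + 18x⁴ + 104x³ − 113x² + 72x − 17) ÷ lead(D) = 16x⁷ ÷ 2x³ = 8x⁴. Subtract (8x⁴)·D = 16x⁷ + 40x⁶ − 40x⁵ + 64x⁴. Remainder: 10x⁶ + 11x⁵ − 46x⁴ + 104x³ − 113x² + 72x − 17.
Step 3: lead(10x⁶ + 11x⁵ − 46x⁴ + 104x³ − 113x² + 72x − 17) ÷ lead(D) = 10x⁶ ÷ 2x³ = 5x³. Subtract (5x³)·D = 10x⁶ + 25x⁵ − 25x⁴ + 40x³. Remainder: −14x⁵ − 21x⁴ + 64x³ − 113x² + 72x − 17.
Step 4: lead(−14x⁵ − 21x⁴ + 64x³ − 113x² + 72x − 17) ÷ lead(D) = −14x⁵ ÷ 2x³ = −7x². Subtract (−7x²)·D = −14x⁵ − 35x⁴ + 35x³ − 56x². Remainder: 14x⁴ + 29x³ − 57x² + 72x − 17.
Step 5: lead(14x⁴ + 29x³ − 57x² + 72x − 17) ÷ lead(D) = 14x⁴ ÷ 2x³ = 7x. Subtract (7x)·D = 14x⁴ + 35x³ − 35x² + 56x. Remainder: −6x³ − 22x² + 16x − 17.
Step 6: lead(−6x³ − 22x² + 16x − 17) ÷ lead(D) = −6x³ ÷ 2x³ = −3. Subtract (−3)·D = −6x³ − 15x² + 15x − 24. Remainder: −7x² + x + 7.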